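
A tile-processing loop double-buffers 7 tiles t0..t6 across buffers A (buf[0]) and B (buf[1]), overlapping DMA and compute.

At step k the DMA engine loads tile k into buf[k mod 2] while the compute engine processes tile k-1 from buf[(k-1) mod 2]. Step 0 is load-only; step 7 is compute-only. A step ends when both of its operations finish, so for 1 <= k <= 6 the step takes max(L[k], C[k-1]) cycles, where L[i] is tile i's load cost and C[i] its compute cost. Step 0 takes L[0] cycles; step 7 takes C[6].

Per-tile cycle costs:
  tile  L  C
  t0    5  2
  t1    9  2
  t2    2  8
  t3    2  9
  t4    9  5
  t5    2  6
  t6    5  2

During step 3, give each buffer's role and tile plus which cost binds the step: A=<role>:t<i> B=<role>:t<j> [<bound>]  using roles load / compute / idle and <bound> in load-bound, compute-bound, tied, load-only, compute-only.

step 3: A=compute:t2 B=load:t3 [compute-bound]

[0] DMA t0→A (5c) ∥ CU idle ⇒ 5c, clock 5
[1] DMA t1→B (9c) ∥ CU A:t0 (2c) ⇒ 9c, clock 14
[2] DMA t2→A (2c) ∥ CU B:t1 (2c) ⇒ 2c, clock 16
[3] DMA t3→B (2c) ∥ CU A:t2 (8c) ⇒ 8c, clock 24
[4] DMA t4→A (9c) ∥ CU B:t3 (9c) ⇒ 9c, clock 33
[5] DMA t5→B (2c) ∥ CU A:t4 (5c) ⇒ 5c, clock 38
[6] DMA t6→A (5c) ∥ CU B:t5 (6c) ⇒ 6c, clock 44
[7] DMA idle ∥ CU A:t6 (2c) ⇒ 2c, clock 46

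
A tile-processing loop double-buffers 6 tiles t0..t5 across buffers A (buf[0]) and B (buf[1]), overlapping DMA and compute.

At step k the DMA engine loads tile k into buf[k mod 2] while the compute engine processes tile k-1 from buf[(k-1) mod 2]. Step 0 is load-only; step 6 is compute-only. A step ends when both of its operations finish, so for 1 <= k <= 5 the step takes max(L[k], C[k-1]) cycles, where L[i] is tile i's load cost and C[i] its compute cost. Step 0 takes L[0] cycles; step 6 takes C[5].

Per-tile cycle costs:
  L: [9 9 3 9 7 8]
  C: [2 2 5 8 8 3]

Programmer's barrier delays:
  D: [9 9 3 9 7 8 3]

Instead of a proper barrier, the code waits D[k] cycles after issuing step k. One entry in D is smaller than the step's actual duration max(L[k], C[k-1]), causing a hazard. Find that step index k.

hazard at step 4

[0] required=L[0]=9=9 vs D=9 ok
[1] required=max(L[1]=9,C[0]=2)=9 vs D=9 ok
[2] required=max(L[2]=3,C[1]=2)=3 vs D=3 ok
[3] required=max(L[3]=9,C[2]=5)=9 vs D=9 ok
[4] required=max(L[4]=7,C[3]=8)=8 vs D=7 SHORT
[5] required=max(L[5]=8,C[4]=8)=8 vs D=8 ok
[6] required=C[5]=3=3 vs D=3 ok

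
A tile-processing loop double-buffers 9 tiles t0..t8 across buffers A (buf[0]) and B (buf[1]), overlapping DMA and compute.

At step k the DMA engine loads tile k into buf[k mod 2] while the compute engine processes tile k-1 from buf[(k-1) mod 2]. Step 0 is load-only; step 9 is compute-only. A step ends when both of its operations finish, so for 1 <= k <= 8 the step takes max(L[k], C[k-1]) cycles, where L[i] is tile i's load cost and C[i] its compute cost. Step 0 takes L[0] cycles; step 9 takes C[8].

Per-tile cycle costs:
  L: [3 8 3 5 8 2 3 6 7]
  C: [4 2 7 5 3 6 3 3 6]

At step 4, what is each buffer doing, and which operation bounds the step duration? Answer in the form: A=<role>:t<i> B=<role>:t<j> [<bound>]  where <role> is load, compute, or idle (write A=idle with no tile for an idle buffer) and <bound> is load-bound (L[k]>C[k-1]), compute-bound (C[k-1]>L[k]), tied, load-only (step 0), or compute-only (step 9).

step 4: A=load:t4 B=compute:t3 [load-bound]

k=0 load=t0/3c comp=- wait=3 total=3
k=1 load=t1/8c comp=t0/4c wait=8 total=11
k=2 load=t2/3c comp=t1/2c wait=3 total=14
k=3 load=t3/5c comp=t2/7c wait=7 total=21
k=4 load=t4/8c comp=t3/5c wait=8 total=29
k=5 load=t5/2c comp=t4/3c wait=3 total=32
k=6 load=t6/3c comp=t5/6c wait=6 total=38
k=7 load=t7/6c comp=t6/3c wait=6 total=44
k=8 load=t8/7c comp=t7/3c wait=7 total=51
k=9 load=- comp=t8/6c wait=6 total=57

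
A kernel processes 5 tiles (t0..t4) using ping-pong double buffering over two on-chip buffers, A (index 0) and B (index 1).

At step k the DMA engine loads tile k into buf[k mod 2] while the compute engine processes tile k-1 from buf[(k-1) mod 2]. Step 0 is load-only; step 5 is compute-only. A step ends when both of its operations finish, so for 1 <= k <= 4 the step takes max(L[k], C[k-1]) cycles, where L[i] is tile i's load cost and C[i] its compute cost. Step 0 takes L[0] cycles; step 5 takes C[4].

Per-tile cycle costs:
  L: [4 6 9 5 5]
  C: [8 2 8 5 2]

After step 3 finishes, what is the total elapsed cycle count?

end_cycle[3] = 29

k=0 load=t0/4c comp=- wait=4 total=4
k=1 load=t1/6c comp=t0/8c wait=8 total=12
k=2 load=t2/9c comp=t1/2c wait=9 total=21
k=3 load=t3/5c comp=t2/8c wait=8 total=29
k=4 load=t4/5c comp=t3/5c wait=5 total=34
k=5 load=- comp=t4/2c wait=2 total=36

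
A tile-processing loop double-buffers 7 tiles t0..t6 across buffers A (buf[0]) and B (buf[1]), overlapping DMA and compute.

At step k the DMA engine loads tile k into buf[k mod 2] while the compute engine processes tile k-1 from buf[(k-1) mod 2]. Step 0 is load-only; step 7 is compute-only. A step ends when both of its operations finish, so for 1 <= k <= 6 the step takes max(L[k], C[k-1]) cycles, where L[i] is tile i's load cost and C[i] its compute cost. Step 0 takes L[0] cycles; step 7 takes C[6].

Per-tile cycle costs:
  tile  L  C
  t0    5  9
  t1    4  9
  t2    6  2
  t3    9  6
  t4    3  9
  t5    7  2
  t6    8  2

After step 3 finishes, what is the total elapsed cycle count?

end_cycle[3] = 32

k=0 load=t0/5c comp=- wait=5 total=5
k=1 load=t1/4c comp=t0/9c wait=9 total=14
k=2 load=t2/6c comp=t1/9c wait=9 total=23
k=3 load=t3/9c comp=t2/2c wait=9 total=32
k=4 load=t4/3c comp=t3/6c wait=6 total=38
k=5 load=t5/7c comp=t4/9c wait=9 total=47
k=6 load=t6/8c comp=t5/2c wait=8 total=55
k=7 load=- comp=t6/2c wait=2 total=57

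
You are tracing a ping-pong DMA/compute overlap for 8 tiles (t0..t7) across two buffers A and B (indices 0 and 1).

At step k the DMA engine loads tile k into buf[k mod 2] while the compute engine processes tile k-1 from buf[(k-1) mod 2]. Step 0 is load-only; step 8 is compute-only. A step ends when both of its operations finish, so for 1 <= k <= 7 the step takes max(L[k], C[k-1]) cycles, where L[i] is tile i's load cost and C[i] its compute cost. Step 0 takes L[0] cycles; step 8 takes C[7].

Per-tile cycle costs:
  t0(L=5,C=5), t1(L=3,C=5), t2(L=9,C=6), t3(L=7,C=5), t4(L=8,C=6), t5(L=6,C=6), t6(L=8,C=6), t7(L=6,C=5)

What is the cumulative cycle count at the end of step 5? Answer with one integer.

end_cycle[5] = 40

  0. 5=5c; end=5; A:t0 B:-
  1. max(3,5)=5c; end=10; A:t0 B:t1
  2. max(9,5)=9c; end=19; A:t2 B:t1
  3. max(7,6)=7c; end=26; A:t2 B:t3
  4. max(8,5)=8c; end=34; A:t4 B:t3
  5. max(6,6)=6c; end=40; A:t4 B:t5
  6. max(8,6)=8c; end=48; A:t6 B:t5
  7. max(6,6)=6c; end=54; A:t6 B:t7
  8. 5=5c; end=59; A:t6 B:t7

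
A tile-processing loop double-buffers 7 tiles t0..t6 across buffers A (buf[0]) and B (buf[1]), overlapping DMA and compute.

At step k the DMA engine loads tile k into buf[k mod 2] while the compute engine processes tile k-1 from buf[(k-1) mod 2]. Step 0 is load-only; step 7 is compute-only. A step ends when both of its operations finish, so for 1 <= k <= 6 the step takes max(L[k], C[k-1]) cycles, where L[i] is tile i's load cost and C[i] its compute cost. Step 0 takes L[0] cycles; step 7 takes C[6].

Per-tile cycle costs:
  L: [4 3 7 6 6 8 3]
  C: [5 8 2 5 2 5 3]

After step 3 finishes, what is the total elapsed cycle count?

end_cycle[3] = 23

k=0 load=t0/4c comp=- wait=4 total=4
k=1 load=t1/3c comp=t0/5c wait=5 total=9
k=2 load=t2/7c comp=t1/8c wait=8 total=17
k=3 load=t3/6c comp=t2/2c wait=6 total=23
k=4 load=t4/6c comp=t3/5c wait=6 total=29
k=5 load=t5/8c comp=t4/2c wait=8 total=37
k=6 load=t6/3c comp=t5/5c wait=5 total=42
k=7 load=- comp=t6/3c wait=3 total=45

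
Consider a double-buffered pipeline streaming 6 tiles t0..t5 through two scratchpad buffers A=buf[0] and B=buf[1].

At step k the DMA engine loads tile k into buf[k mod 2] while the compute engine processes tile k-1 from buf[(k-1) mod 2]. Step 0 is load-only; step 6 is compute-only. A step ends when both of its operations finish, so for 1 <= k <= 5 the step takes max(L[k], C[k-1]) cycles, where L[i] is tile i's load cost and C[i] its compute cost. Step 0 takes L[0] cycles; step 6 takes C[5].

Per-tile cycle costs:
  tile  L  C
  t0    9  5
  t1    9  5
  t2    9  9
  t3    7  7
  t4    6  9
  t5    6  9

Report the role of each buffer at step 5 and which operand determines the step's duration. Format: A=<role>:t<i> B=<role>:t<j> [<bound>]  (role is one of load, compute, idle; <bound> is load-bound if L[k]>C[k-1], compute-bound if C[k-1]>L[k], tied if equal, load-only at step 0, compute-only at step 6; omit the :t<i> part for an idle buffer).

step 5: A=compute:t4 B=load:t5 [compute-bound]

  0. 9=9c; end=9; A:t0 B:-
  1. max(9,5)=9c; end=18; A:t0 B:t1
  2. max(9,5)=9c; end=27; A:t2 B:t1
  3. max(7,9)=9c; end=36; A:t2 B:t3
  4. max(6,7)=7c; end=43; A:t4 B:t3
  5. max(6,9)=9c; end=52; A:t4 B:t5
  6. 9=9c; end=61; A:t4 B:t5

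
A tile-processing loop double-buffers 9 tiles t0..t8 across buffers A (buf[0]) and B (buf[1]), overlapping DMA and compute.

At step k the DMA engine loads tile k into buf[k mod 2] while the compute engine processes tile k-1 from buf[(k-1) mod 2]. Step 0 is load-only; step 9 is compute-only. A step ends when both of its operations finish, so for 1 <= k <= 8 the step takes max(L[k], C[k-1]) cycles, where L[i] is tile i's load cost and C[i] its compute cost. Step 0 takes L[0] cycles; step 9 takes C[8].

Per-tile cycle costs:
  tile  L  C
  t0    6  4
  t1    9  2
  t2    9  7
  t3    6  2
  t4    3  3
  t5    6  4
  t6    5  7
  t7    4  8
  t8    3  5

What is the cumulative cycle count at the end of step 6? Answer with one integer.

k=0 load=t0/6c comp=- wait=6 total=6
k=1 load=t1/9c comp=t0/4c wait=9 total=15
k=2 load=t2/9c comp=t1/2c wait=9 total=24
k=3 load=t3/6c comp=t2/7c wait=7 total=31
k=4 load=t4/3c comp=t3/2c wait=3 total=34
k=5 load=t5/6c comp=t4/3c wait=6 total=40
k=6 load=t6/5c comp=t5/4c wait=5 total=45
k=7 load=t7/4c comp=t6/7c wait=7 total=52
k=8 load=t8/3c comp=t7/8c wait=8 total=60
k=9 load=- comp=t8/5c wait=5 total=65

end_cycle[6] = 45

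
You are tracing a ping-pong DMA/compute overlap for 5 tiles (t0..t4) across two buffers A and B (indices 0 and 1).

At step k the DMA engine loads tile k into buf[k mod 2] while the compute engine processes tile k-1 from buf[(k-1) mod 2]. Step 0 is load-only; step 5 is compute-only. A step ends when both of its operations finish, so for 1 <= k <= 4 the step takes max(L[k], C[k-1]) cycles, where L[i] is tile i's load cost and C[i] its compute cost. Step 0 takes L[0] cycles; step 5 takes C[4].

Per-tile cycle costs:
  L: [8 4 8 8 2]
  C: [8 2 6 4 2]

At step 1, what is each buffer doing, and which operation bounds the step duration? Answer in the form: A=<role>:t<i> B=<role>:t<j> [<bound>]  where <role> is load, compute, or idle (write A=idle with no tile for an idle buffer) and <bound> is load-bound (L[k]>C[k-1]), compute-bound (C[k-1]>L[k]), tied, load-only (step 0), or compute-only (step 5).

  0. 8=8c; end=8; A:t0 B:-
  1. max(4,8)=8c; end=16; A:t0 B:t1
  2. max(8,2)=8c; end=24; A:t2 B:t1
  3. max(8,6)=8c; end=32; A:t2 B:t3
  4. max(2,4)=4c; end=36; A:t4 B:t3
  5. 2=2c; end=38; A:t4 B:t3

step 1: A=compute:t0 B=load:t1 [compute-bound]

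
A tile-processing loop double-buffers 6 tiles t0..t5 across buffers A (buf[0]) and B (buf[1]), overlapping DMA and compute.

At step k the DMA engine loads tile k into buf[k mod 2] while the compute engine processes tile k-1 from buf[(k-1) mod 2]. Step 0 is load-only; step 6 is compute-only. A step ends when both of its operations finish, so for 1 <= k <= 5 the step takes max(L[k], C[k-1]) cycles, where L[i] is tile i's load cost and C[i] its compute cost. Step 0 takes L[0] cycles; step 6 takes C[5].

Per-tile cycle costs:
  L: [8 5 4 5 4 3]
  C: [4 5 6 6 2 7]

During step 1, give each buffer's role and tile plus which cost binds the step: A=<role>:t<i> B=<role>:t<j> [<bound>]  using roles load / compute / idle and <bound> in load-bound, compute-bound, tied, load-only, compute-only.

  0. 8=8c; end=8; A:t0 B:-
  1. max(5,4)=5c; end=13; A:t0 B:t1
  2. max(4,5)=5c; end=18; A:t2 B:t1
  3. max(5,6)=6c; end=24; A:t2 B:t3
  4. max(4,6)=6c; end=30; A:t4 B:t3
  5. max(3,2)=3c; end=33; A:t4 B:t5
  6. 7=7c; end=40; A:t4 B:t5

step 1: A=compute:t0 B=load:t1 [load-bound]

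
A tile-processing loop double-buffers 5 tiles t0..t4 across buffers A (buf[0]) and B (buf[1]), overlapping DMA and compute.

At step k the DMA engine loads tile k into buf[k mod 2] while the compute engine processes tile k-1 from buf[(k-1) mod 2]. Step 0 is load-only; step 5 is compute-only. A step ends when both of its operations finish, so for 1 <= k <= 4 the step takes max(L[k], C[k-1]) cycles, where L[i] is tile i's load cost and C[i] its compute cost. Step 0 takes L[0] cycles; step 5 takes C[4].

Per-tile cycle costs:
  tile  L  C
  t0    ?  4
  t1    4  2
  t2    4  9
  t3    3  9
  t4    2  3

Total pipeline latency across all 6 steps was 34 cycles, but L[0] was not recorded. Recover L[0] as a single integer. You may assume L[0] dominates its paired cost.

step 0: dur = L[0]=? = L[0]  (unknown; binding)
step 1: dur = max(L[1]=4, C[0]=4) = 4
step 2: dur = max(L[2]=4, C[1]=2) = 4
step 3: dur = max(L[3]=3, C[2]=9) = 9
step 4: dur = max(L[4]=2, C[3]=9) = 9
step 5: dur = C[4]=3 = 3
sum of known step durations = 29
dur[0] = total - known = 34 - 29 = 5
L[0] is the binding max in step 0, so L[0] = dur[0] = 5

L[0] = 5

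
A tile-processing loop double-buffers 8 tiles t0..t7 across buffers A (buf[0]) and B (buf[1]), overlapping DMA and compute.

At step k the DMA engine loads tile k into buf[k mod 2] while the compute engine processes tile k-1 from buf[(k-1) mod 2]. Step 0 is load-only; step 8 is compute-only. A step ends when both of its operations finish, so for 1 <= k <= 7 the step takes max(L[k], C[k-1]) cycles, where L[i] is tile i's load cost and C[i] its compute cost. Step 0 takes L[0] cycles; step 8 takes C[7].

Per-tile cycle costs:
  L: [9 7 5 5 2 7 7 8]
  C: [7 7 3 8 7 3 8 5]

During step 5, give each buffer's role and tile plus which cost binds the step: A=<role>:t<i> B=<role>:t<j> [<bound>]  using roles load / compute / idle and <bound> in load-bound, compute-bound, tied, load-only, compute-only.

step 5: A=compute:t4 B=load:t5 [tied]

step 0: L[0]=9 → dur=9, Σ=9 | A=load:t0 B=idle [load-only]
step 1: L[1]=7 C[0]=7 → dur=7, Σ=16 | A=compute:t0 B=load:t1 [tied]
step 2: L[2]=5 C[1]=7 → dur=7, Σ=23 | A=load:t2 B=compute:t1 [compute-bound]
step 3: L[3]=5 C[2]=3 → dur=5, Σ=28 | A=compute:t2 B=load:t3 [load-bound]
step 4: L[4]=2 C[3]=8 → dur=8, Σ=36 | A=load:t4 B=compute:t3 [compute-bound]
step 5: L[5]=7 C[4]=7 → dur=7, Σ=43 | A=compute:t4 B=load:t5 [tied]
step 6: L[6]=7 C[5]=3 → dur=7, Σ=50 | A=load:t6 B=compute:t5 [load-bound]
step 7: L[7]=8 C[6]=8 → dur=8, Σ=58 | A=compute:t6 B=load:t7 [tied]
step 8: C[7]=5 → dur=5, Σ=63 | A=idle B=compute:t7 [compute-only]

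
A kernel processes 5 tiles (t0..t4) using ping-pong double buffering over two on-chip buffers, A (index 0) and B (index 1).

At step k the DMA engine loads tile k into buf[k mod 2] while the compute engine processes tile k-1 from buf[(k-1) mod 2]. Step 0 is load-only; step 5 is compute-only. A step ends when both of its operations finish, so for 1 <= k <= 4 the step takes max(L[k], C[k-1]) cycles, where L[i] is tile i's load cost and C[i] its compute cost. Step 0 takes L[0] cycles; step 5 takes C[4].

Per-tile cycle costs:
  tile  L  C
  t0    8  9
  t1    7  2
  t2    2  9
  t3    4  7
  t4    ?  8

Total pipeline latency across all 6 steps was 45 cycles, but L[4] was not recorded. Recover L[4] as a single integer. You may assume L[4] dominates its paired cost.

step 0 → dur = L[0]=8 = 8
step 1 → dur = max(L[1]=7, C[0]=9) = 9
step 2 → dur = max(L[2]=2, C[1]=2) = 2
step 3 → dur = max(L[3]=4, C[2]=9) = 9
step 4 → dur = max(L[4]=?, C[3]=7) = L[4]  (unknown; binding)
step 5 → dur = C[4]=8 = 8
sum of known step durations = 36
dur[4] = total - known = 45 - 36 = 9
L[4] is the binding max in step 4, so L[4] = dur[4] = 9

L[4] = 9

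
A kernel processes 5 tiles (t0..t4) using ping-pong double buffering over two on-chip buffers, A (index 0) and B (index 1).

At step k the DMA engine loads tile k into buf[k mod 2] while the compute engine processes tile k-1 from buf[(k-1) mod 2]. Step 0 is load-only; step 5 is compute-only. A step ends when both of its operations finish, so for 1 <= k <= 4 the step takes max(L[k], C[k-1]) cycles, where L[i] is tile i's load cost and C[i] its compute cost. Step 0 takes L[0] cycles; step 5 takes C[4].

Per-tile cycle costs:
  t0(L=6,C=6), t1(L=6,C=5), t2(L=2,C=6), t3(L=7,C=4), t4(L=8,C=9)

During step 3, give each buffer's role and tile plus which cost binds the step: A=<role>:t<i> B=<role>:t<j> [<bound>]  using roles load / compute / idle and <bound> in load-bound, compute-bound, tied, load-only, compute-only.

step 3: A=compute:t2 B=load:t3 [load-bound]

[0] DMA t0→A (6c) ∥ CU idle ⇒ 6c, clock 6
[1] DMA t1→B (6c) ∥ CU A:t0 (6c) ⇒ 6c, clock 12
[2] DMA t2→A (2c) ∥ CU B:t1 (5c) ⇒ 5c, clock 17
[3] DMA t3→B (7c) ∥ CU A:t2 (6c) ⇒ 7c, clock 24
[4] DMA t4→A (8c) ∥ CU B:t3 (4c) ⇒ 8c, clock 32
[5] DMA idle ∥ CU A:t4 (9c) ⇒ 9c, clock 41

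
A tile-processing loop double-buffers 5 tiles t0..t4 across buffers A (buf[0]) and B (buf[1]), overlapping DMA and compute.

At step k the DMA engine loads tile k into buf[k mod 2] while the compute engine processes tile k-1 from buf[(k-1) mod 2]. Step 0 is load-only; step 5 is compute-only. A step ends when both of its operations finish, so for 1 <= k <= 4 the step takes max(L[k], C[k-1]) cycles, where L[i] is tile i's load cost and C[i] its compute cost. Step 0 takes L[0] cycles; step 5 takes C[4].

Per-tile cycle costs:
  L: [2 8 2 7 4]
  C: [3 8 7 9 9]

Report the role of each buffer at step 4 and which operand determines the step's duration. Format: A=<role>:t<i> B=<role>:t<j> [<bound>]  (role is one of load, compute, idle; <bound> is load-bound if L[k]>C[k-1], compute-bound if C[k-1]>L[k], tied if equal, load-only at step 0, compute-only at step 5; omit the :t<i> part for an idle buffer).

step 4: A=load:t4 B=compute:t3 [compute-bound]

step 0: L[0]=2 → dur=2, Σ=2 | A=load:t0 B=idle [load-only]
step 1: L[1]=8 C[0]=3 → dur=8, Σ=10 | A=compute:t0 B=load:t1 [load-bound]
step 2: L[2]=2 C[1]=8 → dur=8, Σ=18 | A=load:t2 B=compute:t1 [compute-bound]
step 3: L[3]=7 C[2]=7 → dur=7, Σ=25 | A=compute:t2 B=load:t3 [tied]
step 4: L[4]=4 C[3]=9 → dur=9, Σ=34 | A=load:t4 B=compute:t3 [compute-bound]
step 5: C[4]=9 → dur=9, Σ=43 | A=compute:t4 B=idle [compute-only]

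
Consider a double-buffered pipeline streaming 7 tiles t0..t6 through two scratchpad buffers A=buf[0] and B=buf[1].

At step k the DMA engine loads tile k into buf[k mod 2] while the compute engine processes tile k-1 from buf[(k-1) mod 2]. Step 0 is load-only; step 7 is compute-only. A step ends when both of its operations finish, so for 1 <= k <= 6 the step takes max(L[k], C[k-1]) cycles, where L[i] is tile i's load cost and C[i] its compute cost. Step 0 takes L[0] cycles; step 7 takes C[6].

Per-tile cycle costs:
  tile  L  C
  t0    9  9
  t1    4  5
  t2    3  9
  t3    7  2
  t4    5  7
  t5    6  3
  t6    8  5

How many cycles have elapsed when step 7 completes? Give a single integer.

end_cycle[7] = 57

k=0 load=t0/9c comp=- wait=9 total=9
k=1 load=t1/4c comp=t0/9c wait=9 total=18
k=2 load=t2/3c comp=t1/5c wait=5 total=23
k=3 load=t3/7c comp=t2/9c wait=9 total=32
k=4 load=t4/5c comp=t3/2c wait=5 total=37
k=5 load=t5/6c comp=t4/7c wait=7 total=44
k=6 load=t6/8c comp=t5/3c wait=8 total=52
k=7 load=- comp=t6/5c wait=5 total=57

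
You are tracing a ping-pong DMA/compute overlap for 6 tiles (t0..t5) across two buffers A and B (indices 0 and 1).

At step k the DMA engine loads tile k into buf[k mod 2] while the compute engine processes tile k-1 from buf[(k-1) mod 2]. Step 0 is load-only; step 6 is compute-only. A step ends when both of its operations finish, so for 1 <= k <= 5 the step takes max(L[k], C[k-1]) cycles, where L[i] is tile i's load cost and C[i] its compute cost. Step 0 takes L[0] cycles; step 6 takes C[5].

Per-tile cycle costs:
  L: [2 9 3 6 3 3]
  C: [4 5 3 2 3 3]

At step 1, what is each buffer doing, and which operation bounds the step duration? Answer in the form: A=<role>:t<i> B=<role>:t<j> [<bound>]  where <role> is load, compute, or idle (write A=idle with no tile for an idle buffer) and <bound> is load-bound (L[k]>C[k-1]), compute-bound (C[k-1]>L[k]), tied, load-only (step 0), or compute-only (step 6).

step 1: A=compute:t0 B=load:t1 [load-bound]

step 0: L[0]=2 → dur=2, Σ=2 | A=load:t0 B=idle [load-only]
step 1: L[1]=9 C[0]=4 → dur=9, Σ=11 | A=compute:t0 B=load:t1 [load-bound]
step 2: L[2]=3 C[1]=5 → dur=5, Σ=16 | A=load:t2 B=compute:t1 [compute-bound]
step 3: L[3]=6 C[2]=3 → dur=6, Σ=22 | A=compute:t2 B=load:t3 [load-bound]
step 4: L[4]=3 C[3]=2 → dur=3, Σ=25 | A=load:t4 B=compute:t3 [load-bound]
step 5: L[5]=3 C[4]=3 → dur=3, Σ=28 | A=compute:t4 B=load:t5 [tied]
step 6: C[5]=3 → dur=3, Σ=31 | A=idle B=compute:t5 [compute-only]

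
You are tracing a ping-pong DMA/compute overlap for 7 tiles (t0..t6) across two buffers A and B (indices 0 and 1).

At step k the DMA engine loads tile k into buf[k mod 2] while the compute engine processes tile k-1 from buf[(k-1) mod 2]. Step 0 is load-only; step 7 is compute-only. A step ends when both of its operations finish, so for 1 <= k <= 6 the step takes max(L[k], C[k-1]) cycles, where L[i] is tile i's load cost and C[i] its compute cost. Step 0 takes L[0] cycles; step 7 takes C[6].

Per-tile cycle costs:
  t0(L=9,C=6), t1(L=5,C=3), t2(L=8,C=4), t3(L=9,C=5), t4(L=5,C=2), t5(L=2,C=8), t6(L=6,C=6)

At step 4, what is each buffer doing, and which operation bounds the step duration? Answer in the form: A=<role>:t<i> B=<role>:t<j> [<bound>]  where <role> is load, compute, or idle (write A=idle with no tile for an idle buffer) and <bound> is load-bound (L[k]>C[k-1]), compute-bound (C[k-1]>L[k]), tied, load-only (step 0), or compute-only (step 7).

[0] DMA t0→A (9c) ∥ CU idle ⇒ 9c, clock 9
[1] DMA t1→B (5c) ∥ CU A:t0 (6c) ⇒ 6c, clock 15
[2] DMA t2→A (8c) ∥ CU B:t1 (3c) ⇒ 8c, clock 23
[3] DMA t3→B (9c) ∥ CU A:t2 (4c) ⇒ 9c, clock 32
[4] DMA t4→A (5c) ∥ CU B:t3 (5c) ⇒ 5c, clock 37
[5] DMA t5→B (2c) ∥ CU A:t4 (2c) ⇒ 2c, clock 39
[6] DMA t6→A (6c) ∥ CU B:t5 (8c) ⇒ 8c, clock 47
[7] DMA idle ∥ CU A:t6 (6c) ⇒ 6c, clock 53

step 4: A=load:t4 B=compute:t3 [tied]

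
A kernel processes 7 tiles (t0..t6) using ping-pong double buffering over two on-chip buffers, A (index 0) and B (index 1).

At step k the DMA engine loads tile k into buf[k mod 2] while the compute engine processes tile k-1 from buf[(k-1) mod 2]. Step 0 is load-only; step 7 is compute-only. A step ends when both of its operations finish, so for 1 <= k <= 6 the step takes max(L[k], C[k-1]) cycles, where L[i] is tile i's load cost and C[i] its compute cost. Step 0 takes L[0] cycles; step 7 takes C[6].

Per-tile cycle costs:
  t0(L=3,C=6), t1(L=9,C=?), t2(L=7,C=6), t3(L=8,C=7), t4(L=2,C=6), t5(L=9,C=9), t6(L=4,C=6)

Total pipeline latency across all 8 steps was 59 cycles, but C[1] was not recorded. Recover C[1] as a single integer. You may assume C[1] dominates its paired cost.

step 0 → dur = L[0]=3 = 3
step 1 → dur = max(L[1]=9, C[0]=6) = 9
step 2 → dur = max(L[2]=7, C[1]=?) = C[1]  (unknown; binding)
step 3 → dur = max(L[3]=8, C[2]=6) = 8
step 4 → dur = max(L[4]=2, C[3]=7) = 7
step 5 → dur = max(L[5]=9, C[4]=6) = 9
step 6 → dur = max(L[6]=4, C[5]=9) = 9
step 7 → dur = C[6]=6 = 6
sum of known step durations = 51
dur[2] = total - known = 59 - 51 = 8
C[1] is the binding max in step 2, so C[1] = dur[2] = 8

C[1] = 8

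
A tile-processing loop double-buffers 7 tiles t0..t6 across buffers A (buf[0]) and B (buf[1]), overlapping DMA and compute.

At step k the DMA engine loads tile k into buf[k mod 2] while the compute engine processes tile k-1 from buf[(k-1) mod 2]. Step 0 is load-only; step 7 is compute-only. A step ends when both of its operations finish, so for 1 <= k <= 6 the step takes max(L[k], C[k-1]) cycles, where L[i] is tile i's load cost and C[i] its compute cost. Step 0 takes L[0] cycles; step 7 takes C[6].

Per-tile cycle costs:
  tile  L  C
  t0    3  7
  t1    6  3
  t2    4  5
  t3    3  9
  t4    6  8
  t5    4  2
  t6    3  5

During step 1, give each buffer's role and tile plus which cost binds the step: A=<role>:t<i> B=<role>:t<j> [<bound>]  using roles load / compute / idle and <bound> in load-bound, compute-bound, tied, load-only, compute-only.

step 1: A=compute:t0 B=load:t1 [compute-bound]

step 0: L[0]=3 → dur=3, Σ=3 | A=load:t0 B=idle [load-only]
step 1: L[1]=6 C[0]=7 → dur=7, Σ=10 | A=compute:t0 B=load:t1 [compute-bound]
step 2: L[2]=4 C[1]=3 → dur=4, Σ=14 | A=load:t2 B=compute:t1 [load-bound]
step 3: L[3]=3 C[2]=5 → dur=5, Σ=19 | A=compute:t2 B=load:t3 [compute-bound]
step 4: L[4]=6 C[3]=9 → dur=9, Σ=28 | A=load:t4 B=compute:t3 [compute-bound]
step 5: L[5]=4 C[4]=8 → dur=8, Σ=36 | A=compute:t4 B=load:t5 [compute-bound]
step 6: L[6]=3 C[5]=2 → dur=3, Σ=39 | A=load:t6 B=compute:t5 [load-bound]
step 7: C[6]=5 → dur=5, Σ=44 | A=compute:t6 B=idle [compute-only]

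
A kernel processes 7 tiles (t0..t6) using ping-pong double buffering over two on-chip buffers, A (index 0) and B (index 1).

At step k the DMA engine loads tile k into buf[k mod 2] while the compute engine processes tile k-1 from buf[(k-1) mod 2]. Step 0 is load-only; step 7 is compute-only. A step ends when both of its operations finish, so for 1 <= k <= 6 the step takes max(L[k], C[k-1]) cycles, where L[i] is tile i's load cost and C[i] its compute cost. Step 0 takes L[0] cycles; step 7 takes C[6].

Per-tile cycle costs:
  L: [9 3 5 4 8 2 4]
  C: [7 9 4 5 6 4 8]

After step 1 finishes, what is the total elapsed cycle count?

  0. 9=9c; end=9; A:t0 B:-
  1. max(3,7)=7c; end=16; A:t0 B:t1
  2. max(5,9)=9c; end=25; A:t2 B:t1
  3. max(4,4)=4c; end=29; A:t2 B:t3
  4. max(8,5)=8c; end=37; A:t4 B:t3
  5. max(2,6)=6c; end=43; A:t4 B:t5
  6. max(4,4)=4c; end=47; A:t6 B:t5
  7. 8=8c; end=55; A:t6 B:t5

end_cycle[1] = 16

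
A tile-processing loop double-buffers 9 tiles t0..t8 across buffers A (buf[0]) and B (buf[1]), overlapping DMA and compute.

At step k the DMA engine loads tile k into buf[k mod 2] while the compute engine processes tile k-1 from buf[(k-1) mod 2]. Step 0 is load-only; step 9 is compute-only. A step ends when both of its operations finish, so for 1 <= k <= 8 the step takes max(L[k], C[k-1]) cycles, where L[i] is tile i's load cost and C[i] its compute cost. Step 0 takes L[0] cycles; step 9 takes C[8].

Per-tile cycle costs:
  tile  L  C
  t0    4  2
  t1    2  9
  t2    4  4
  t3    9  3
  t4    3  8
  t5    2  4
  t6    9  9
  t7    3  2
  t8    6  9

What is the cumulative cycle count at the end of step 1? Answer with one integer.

end_cycle[1] = 6

step 0: L[0]=4 → dur=4, Σ=4 | A=load:t0 B=idle [load-only]
step 1: L[1]=2 C[0]=2 → dur=2, Σ=6 | A=compute:t0 B=load:t1 [tied]
step 2: L[2]=4 C[1]=9 → dur=9, Σ=15 | A=load:t2 B=compute:t1 [compute-bound]
step 3: L[3]=9 C[2]=4 → dur=9, Σ=24 | A=compute:t2 B=load:t3 [load-bound]
step 4: L[4]=3 C[3]=3 → dur=3, Σ=27 | A=load:t4 B=compute:t3 [tied]
step 5: L[5]=2 C[4]=8 → dur=8, Σ=35 | A=compute:t4 B=load:t5 [compute-bound]
step 6: L[6]=9 C[5]=4 → dur=9, Σ=44 | A=load:t6 B=compute:t5 [load-bound]
step 7: L[7]=3 C[6]=9 → dur=9, Σ=53 | A=compute:t6 B=load:t7 [compute-bound]
step 8: L[8]=6 C[7]=2 → dur=6, Σ=59 | A=load:t8 B=compute:t7 [load-bound]
step 9: C[8]=9 → dur=9, Σ=68 | A=compute:t8 B=idle [compute-only]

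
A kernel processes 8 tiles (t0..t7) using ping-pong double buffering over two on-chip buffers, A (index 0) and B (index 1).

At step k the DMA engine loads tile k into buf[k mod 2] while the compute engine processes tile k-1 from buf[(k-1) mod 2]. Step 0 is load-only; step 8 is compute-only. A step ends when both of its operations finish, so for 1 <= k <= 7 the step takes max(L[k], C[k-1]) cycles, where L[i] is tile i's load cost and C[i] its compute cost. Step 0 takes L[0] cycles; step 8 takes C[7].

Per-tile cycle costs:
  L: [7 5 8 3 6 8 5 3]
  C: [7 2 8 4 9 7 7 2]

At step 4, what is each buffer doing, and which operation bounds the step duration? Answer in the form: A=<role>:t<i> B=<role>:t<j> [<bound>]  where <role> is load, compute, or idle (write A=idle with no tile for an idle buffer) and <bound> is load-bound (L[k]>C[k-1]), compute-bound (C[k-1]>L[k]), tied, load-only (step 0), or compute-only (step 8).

step 4: A=load:t4 B=compute:t3 [load-bound]

  0. 7=7c; end=7; A:t0 B:-
  1. max(5,7)=7c; end=14; A:t0 B:t1
  2. max(8,2)=8c; end=22; A:t2 B:t1
  3. max(3,8)=8c; end=30; A:t2 B:t3
  4. max(6,4)=6c; end=36; A:t4 B:t3
  5. max(8,9)=9c; end=45; A:t4 B:t5
  6. max(5,7)=7c; end=52; A:t6 B:t5
  7. max(3,7)=7c; end=59; A:t6 B:t7
  8. 2=2c; end=61; A:t6 B:t7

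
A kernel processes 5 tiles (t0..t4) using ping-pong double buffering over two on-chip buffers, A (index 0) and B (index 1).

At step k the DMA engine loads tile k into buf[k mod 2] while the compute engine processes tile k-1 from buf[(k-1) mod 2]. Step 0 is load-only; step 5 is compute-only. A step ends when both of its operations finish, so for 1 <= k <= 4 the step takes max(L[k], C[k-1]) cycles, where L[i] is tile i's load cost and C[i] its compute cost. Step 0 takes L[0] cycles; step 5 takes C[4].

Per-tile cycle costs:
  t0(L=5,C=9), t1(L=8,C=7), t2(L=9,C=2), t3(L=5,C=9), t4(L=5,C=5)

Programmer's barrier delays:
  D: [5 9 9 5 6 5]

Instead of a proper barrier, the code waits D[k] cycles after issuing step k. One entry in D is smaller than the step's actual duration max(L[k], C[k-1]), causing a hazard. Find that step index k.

k=0 barrier L[0]=5→5c, D[0]=5 ok
k=1 barrier max(L[1]=8,C[0]=9)→9c, D[1]=9 ok
k=2 barrier max(L[2]=9,C[1]=7)→9c, D[2]=9 ok
k=3 barrier max(L[3]=5,C[2]=2)→5c, D[3]=5 ok
k=4 barrier max(L[4]=5,C[3]=9)→9c, D[4]=6 SHORT
k=5 barrier C[4]=5→5c, D[5]=5 ok

hazard at step 4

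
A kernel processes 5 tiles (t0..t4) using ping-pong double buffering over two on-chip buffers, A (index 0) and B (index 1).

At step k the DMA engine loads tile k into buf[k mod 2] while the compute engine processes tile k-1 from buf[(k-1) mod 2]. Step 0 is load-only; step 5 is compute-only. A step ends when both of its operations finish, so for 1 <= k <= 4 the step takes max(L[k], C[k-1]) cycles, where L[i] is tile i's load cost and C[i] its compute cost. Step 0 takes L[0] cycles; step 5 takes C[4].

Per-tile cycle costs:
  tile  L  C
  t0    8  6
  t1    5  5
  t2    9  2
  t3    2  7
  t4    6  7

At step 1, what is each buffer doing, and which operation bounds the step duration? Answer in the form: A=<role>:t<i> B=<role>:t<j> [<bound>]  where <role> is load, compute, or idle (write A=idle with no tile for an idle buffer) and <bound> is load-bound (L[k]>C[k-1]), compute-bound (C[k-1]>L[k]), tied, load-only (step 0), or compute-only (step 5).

[0] DMA t0→A (8c) ∥ CU idle ⇒ 8c, clock 8
[1] DMA t1→B (5c) ∥ CU A:t0 (6c) ⇒ 6c, clock 14
[2] DMA t2→A (9c) ∥ CU B:t1 (5c) ⇒ 9c, clock 23
[3] DMA t3→B (2c) ∥ CU A:t2 (2c) ⇒ 2c, clock 25
[4] DMA t4→A (6c) ∥ CU B:t3 (7c) ⇒ 7c, clock 32
[5] DMA idle ∥ CU A:t4 (7c) ⇒ 7c, clock 39

step 1: A=compute:t0 B=load:t1 [compute-bound]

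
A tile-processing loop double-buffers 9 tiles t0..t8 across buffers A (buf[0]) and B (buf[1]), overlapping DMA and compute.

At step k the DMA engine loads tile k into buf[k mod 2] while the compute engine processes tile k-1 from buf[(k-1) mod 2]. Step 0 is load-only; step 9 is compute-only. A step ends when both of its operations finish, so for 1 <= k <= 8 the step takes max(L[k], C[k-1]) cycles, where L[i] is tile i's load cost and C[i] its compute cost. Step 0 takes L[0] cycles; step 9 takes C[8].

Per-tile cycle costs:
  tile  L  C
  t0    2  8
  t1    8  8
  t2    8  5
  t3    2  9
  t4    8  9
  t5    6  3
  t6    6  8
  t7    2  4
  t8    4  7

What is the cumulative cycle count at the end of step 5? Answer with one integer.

  0. 2=2c; end=2; A:t0 B:-
  1. max(8,8)=8c; end=10; A:t0 B:t1
  2. max(8,8)=8c; end=18; A:t2 B:t1
  3. max(2,5)=5c; end=23; A:t2 B:t3
  4. max(8,9)=9c; end=32; A:t4 B:t3
  5. max(6,9)=9c; end=41; A:t4 B:t5
  6. max(6,3)=6c; end=47; A:t6 B:t5
  7. max(2,8)=8c; end=55; A:t6 B:t7
  8. max(4,4)=4c; end=59; A:t8 B:t7
  9. 7=7c; end=66; A:t8 B:t7

end_cycle[5] = 41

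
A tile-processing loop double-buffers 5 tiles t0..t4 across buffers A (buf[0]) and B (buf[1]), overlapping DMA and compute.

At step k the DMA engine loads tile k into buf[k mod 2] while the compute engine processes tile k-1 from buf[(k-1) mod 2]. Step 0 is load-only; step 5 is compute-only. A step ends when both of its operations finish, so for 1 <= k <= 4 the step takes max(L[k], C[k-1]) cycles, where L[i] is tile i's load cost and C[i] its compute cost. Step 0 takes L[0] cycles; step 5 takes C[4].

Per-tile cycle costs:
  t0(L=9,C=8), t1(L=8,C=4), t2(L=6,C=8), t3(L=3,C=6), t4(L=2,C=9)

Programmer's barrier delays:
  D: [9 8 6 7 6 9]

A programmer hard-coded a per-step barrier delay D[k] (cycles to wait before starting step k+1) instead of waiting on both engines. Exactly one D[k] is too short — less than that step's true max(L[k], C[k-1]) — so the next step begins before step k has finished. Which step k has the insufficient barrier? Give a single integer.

step 0: need L[0]=9 = 9; D[0]=9 ok
step 1: need max(L[1]=8,C[0]=8) = 8; D[1]=8 ok
step 2: need max(L[2]=6,C[1]=4) = 6; D[2]=6 ok
step 3: need max(L[3]=3,C[2]=8) = 8; D[3]=7 SHORT
step 4: need max(L[4]=2,C[3]=6) = 6; D[4]=6 ok
step 5: need C[4]=9 = 9; D[5]=9 ok

hazard at step 3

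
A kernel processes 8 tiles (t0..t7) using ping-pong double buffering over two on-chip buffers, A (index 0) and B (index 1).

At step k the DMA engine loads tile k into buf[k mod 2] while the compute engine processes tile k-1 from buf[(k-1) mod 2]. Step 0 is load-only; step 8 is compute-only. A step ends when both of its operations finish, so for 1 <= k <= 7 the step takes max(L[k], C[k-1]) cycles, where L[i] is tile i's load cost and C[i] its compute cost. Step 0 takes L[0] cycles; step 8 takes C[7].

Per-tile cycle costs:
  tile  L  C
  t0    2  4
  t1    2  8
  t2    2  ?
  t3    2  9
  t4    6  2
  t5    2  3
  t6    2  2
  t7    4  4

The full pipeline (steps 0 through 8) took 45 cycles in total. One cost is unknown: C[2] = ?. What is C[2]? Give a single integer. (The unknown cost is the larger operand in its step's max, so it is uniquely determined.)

C[2] = 9

step 0 | dur = L[0]=2 = 2
step 1 | dur = max(L[1]=2, C[0]=4) = 4
step 2 | dur = max(L[2]=2, C[1]=8) = 8
step 3 | dur = max(L[3]=2, C[2]=?) = C[2]  (unknown; binding)
step 4 | dur = max(L[4]=6, C[3]=9) = 9
step 5 | dur = max(L[5]=2, C[4]=2) = 2
step 6 | dur = max(L[6]=2, C[5]=3) = 3
step 7 | dur = max(L[7]=4, C[6]=2) = 4
step 8 | dur = C[7]=4 = 4
sum of known step durations = 36
dur[3] = total - known = 45 - 36 = 9
C[2] is the binding max in step 3, so C[2] = dur[3] = 9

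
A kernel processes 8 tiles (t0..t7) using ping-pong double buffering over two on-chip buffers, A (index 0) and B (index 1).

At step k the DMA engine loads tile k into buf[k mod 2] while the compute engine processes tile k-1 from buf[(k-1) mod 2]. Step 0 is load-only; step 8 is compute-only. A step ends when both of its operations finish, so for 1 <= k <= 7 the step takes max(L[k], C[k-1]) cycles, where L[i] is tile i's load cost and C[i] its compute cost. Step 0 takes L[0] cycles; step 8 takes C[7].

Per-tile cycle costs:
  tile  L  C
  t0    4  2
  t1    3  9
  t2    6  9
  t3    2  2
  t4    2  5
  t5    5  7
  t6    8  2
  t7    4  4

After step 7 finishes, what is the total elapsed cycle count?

[0] DMA t0→A (4c) ∥ CU idle ⇒ 4c, clock 4
[1] DMA t1→B (3c) ∥ CU A:t0 (2c) ⇒ 3c, clock 7
[2] DMA t2→A (6c) ∥ CU B:t1 (9c) ⇒ 9c, clock 16
[3] DMA t3→B (2c) ∥ CU A:t2 (9c) ⇒ 9c, clock 25
[4] DMA t4→A (2c) ∥ CU B:t3 (2c) ⇒ 2c, clock 27
[5] DMA t5→B (5c) ∥ CU A:t4 (5c) ⇒ 5c, clock 32
[6] DMA t6→A (8c) ∥ CU B:t5 (7c) ⇒ 8c, clock 40
[7] DMA t7→B (4c) ∥ CU A:t6 (2c) ⇒ 4c, clock 44
[8] DMA idle ∥ CU B:t7 (4c) ⇒ 4c, clock 48

end_cycle[7] = 44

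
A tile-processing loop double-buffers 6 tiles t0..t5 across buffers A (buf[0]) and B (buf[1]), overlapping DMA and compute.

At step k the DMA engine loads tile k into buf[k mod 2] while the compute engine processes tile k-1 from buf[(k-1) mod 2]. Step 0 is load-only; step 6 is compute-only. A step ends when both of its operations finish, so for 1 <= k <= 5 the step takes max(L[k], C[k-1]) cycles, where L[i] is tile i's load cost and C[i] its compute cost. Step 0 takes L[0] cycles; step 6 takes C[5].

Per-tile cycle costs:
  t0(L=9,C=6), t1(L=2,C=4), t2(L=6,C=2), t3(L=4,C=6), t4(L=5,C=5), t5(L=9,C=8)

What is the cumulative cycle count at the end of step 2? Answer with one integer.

step 0: L[0]=9 → dur=9, Σ=9 | A=load:t0 B=idle [load-only]
step 1: L[1]=2 C[0]=6 → dur=6, Σ=15 | A=compute:t0 B=load:t1 [compute-bound]
step 2: L[2]=6 C[1]=4 → dur=6, Σ=21 | A=load:t2 B=compute:t1 [load-bound]
step 3: L[3]=4 C[2]=2 → dur=4, Σ=25 | A=compute:t2 B=load:t3 [load-bound]
step 4: L[4]=5 C[3]=6 → dur=6, Σ=31 | A=load:t4 B=compute:t3 [compute-bound]
step 5: L[5]=9 C[4]=5 → dur=9, Σ=40 | A=compute:t4 B=load:t5 [load-bound]
step 6: C[5]=8 → dur=8, Σ=48 | A=idle B=compute:t5 [compute-only]

end_cycle[2] = 21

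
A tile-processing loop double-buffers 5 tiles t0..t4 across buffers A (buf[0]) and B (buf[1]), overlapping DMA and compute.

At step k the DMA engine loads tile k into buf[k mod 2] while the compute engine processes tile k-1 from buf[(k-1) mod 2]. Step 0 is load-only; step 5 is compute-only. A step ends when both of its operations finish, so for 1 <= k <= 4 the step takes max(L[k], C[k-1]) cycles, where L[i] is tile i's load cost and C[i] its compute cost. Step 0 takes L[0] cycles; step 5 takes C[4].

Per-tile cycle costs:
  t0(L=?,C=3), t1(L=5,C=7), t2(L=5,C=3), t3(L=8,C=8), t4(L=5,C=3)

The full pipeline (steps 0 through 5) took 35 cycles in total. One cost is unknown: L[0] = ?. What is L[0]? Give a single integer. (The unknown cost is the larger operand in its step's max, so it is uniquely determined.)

L[0] = 4

step 0 | dur = L[0]=? = L[0]  (unknown; binding)
step 1 | dur = max(L[1]=5, C[0]=3) = 5
step 2 | dur = max(L[2]=5, C[1]=7) = 7
step 3 | dur = max(L[3]=8, C[2]=3) = 8
step 4 | dur = max(L[4]=5, C[3]=8) = 8
step 5 | dur = C[4]=3 = 3
sum of known step durations = 31
dur[0] = total - known = 35 - 31 = 4
L[0] is the binding max in step 0, so L[0] = dur[0] = 4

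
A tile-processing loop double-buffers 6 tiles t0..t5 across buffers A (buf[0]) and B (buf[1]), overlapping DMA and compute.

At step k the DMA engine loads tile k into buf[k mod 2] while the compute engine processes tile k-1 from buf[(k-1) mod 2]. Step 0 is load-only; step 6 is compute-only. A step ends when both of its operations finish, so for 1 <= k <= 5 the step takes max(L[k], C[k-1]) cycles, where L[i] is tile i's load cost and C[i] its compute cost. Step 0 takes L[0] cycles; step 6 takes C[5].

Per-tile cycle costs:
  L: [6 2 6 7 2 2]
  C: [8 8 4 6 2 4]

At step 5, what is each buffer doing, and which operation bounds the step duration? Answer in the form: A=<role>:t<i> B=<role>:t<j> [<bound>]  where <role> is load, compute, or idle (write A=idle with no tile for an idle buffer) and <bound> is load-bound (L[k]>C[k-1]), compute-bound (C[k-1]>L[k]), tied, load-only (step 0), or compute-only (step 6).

step 5: A=compute:t4 B=load:t5 [tied]

[0] DMA t0→A (6c) ∥ CU idle ⇒ 6c, clock 6
[1] DMA t1→B (2c) ∥ CU A:t0 (8c) ⇒ 8c, clock 14
[2] DMA t2→A (6c) ∥ CU B:t1 (8c) ⇒ 8c, clock 22
[3] DMA t3→B (7c) ∥ CU A:t2 (4c) ⇒ 7c, clock 29
[4] DMA t4→A (2c) ∥ CU B:t3 (6c) ⇒ 6c, clock 35
[5] DMA t5→B (2c) ∥ CU A:t4 (2c) ⇒ 2c, clock 37
[6] DMA idle ∥ CU B:t5 (4c) ⇒ 4c, clock 41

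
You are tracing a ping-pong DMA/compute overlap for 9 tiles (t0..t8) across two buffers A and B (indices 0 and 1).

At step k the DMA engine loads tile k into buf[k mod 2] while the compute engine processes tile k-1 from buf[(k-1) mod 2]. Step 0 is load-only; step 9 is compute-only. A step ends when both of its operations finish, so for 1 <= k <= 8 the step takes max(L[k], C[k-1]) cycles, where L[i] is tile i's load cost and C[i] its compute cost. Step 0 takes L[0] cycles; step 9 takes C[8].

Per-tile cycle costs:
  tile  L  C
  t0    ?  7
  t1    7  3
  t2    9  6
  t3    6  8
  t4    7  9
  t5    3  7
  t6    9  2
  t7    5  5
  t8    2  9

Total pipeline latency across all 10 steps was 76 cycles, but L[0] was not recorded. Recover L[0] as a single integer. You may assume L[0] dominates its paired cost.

step 0 → dur = L[0]=? = L[0]  (unknown; binding)
step 1 → dur = max(L[1]=7, C[0]=7) = 7
step 2 → dur = max(L[2]=9, C[1]=3) = 9
step 3 → dur = max(L[3]=6, C[2]=6) = 6
step 4 → dur = max(L[4]=7, C[3]=8) = 8
step 5 → dur = max(L[5]=3, C[4]=9) = 9
step 6 → dur = max(L[6]=9, C[5]=7) = 9
step 7 → dur = max(L[7]=5, C[6]=2) = 5
step 8 → dur = max(L[8]=2, C[7]=5) = 5
step 9 → dur = C[8]=9 = 9
sum of known step durations = 67
dur[0] = total - known = 76 - 67 = 9
L[0] is the binding max in step 0, so L[0] = dur[0] = 9

L[0] = 9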